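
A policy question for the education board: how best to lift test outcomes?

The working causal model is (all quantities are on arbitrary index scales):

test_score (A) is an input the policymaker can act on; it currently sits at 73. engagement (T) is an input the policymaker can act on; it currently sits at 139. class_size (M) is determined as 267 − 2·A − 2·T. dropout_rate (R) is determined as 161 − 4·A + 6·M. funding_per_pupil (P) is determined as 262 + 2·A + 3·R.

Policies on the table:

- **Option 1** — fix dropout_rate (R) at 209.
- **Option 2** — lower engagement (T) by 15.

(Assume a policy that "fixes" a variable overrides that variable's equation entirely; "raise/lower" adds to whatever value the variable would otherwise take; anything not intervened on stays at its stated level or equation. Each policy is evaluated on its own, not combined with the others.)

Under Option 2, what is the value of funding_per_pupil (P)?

-2271

Option 2 (T − 15):
  A = 73
  T = 139 − 15 = 124
  M = 267 − 2·73 − 2·124 = -127
  R = 161 − 4·73 + 6·(-127) = -893
  P = 262 + 2·73 + 3·(-893) = -2271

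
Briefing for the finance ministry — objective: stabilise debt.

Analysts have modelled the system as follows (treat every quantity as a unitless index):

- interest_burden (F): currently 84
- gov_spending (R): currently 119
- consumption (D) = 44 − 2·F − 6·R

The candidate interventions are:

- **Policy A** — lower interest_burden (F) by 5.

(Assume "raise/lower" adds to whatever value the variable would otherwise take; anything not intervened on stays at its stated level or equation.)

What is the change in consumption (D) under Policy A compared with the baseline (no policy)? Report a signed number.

10

Baseline:
  F = 84
  R = 119
  D = 44 − 2·84 − 6·119 = -838
Policy A (F − 5):
  F = 84 − 5 = 79
  R = 119
  D = 44 − 2·79 − 6·119 = -828
Change in D: -828 − (-838) = 10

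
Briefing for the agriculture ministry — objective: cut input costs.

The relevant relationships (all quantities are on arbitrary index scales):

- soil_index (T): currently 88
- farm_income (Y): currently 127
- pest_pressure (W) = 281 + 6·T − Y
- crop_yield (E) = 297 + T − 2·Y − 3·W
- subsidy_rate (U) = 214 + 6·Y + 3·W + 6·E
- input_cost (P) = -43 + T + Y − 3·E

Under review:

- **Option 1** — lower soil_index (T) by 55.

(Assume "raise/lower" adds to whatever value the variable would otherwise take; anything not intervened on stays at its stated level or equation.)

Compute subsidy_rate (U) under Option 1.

Option 1 (T − 55):
  T = 88 − 55 = 33
  Y = 127
  W = 281 + 6·33 − 127 = 352
  E = 297 + 33 − 2·127 − 3·352 = -980
  U = 214 + 6·127 + 3·352 + 6·(-980) = -3848

-3848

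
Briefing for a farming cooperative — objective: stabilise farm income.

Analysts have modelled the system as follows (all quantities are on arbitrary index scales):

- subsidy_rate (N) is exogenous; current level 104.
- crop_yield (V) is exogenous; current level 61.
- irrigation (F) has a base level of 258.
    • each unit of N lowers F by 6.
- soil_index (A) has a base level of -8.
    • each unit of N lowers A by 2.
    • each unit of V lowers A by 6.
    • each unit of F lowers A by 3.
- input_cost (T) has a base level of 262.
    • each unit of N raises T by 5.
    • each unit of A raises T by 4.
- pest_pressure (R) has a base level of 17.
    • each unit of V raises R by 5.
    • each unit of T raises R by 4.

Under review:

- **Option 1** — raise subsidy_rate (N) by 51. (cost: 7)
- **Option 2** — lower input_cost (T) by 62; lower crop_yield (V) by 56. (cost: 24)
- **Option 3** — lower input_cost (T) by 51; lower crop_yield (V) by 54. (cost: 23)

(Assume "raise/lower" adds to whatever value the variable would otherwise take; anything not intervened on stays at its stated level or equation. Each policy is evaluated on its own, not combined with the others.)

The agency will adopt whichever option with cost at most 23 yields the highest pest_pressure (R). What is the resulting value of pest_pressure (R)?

Option 1 (N + 51):
  N = 104 + 51 = 155
  V = 61
  F = 258 − 6·155 = -672
  A = -8 − 2·155 − 6·61 − 3·(-672) = 1332
  T = 262 + 5·155 + 4·1332 = 6365
  R = 17 + 5·61 + 4·6365 = 25782
Option 3 (T − 51, V − 54):
  N = 104
  V = 61 − 54 = 7
  F = 258 − 6·104 = -366
  A = -8 − 2·104 − 6·7 − 3·(-366) = 840
  T = 262 + 5·104 + 4·840 (−51 from intervention) = 4091
  R = 17 + 5·7 + 4·4091 = 16416
Comparing — Option 1: R=25782, Option 3: R=16416. Highest is 25782 (Option 1).

25782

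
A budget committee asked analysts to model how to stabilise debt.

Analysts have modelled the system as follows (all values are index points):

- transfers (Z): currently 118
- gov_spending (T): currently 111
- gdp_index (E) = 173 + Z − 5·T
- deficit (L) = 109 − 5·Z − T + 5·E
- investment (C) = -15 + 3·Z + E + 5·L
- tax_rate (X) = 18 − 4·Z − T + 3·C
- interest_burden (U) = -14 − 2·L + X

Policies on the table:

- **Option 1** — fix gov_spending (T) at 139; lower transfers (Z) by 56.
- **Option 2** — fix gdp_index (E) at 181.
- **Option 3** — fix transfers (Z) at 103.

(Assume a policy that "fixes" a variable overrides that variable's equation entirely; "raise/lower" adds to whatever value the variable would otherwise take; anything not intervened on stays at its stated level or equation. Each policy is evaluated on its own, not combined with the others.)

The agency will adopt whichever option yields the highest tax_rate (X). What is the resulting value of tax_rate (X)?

Option 1 (T := 139, Z − 56):
  Z = 118 − 56 = 62
  T = 139
  E = 173 + 62 − 5·139 = -460
  L = 109 − 5·62 − 139 + 5·(-460) = -2640
  C = -15 + 3·62 + (-460) + 5·(-2640) = -13489
  X = 18 − 4·62 − 139 + 3·(-13489) = -40836
Option 2 (E := 181):
  Z = 118
  T = 111
  E = 181
  L = 109 − 5·118 − 111 + 5·181 = 313
  C = -15 + 3·118 + 181 + 5·313 = 2085
  X = 18 − 4·118 − 111 + 3·2085 = 5690
Option 3 (Z := 103):
  Z = 103
  T = 111
  E = 173 + 103 − 5·111 = -279
  L = 109 − 5·103 − 111 + 5·(-279) = -1912
  C = -15 + 3·103 + (-279) + 5·(-1912) = -9545
  X = 18 − 4·103 − 111 + 3·(-9545) = -29140
Comparing — Option 1: X=-40836, Option 2: X=5690, Option 3: X=-29140. Highest is 5690 (Option 2).

5690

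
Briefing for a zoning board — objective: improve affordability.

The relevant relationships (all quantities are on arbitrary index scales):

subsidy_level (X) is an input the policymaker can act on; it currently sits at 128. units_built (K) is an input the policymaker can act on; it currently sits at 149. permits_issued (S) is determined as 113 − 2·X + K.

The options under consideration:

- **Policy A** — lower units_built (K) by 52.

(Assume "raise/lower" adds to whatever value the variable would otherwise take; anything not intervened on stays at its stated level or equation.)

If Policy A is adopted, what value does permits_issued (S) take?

-46

Policy A (K − 52):
  X = 128
  K = 149 − 52 = 97
  S = 113 − 2·128 + 97 = -46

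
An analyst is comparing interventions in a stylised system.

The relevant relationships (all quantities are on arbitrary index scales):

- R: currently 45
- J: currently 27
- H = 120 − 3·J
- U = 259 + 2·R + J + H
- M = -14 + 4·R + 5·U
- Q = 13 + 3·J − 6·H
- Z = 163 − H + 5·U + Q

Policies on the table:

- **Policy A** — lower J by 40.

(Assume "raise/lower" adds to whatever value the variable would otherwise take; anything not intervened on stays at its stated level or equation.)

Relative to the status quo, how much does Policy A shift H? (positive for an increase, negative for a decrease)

120

Baseline:
  J = 27
  H = 120 − 3·27 = 39
Policy A (J − 40):
  J = 27 − 40 = -13
  H = 120 − 3·(-13) = 159
Change in H: 159 − 39 = 120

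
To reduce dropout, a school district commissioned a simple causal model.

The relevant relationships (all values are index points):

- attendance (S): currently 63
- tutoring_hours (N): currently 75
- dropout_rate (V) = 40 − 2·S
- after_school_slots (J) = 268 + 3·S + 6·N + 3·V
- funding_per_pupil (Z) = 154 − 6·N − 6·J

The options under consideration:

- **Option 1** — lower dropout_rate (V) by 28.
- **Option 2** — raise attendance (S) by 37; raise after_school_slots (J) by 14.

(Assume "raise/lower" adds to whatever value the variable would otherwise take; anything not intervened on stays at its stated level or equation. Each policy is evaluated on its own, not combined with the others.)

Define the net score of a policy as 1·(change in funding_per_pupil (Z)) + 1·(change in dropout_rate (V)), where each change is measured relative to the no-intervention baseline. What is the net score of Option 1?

476

Baseline:
  S = 63
  N = 75
  V = 40 − 2·63 = -86
  J = 268 + 3·63 + 6·75 + 3·(-86) = 649
  Z = 154 − 6·75 − 6·649 = -4190
Option 1 (V − 28):
  S = 63
  N = 75
  V = 40 − 2·63 (−28 from intervention) = -114
  J = 268 + 3·63 + 6·75 + 3·(-114) = 565
  Z = 154 − 6·75 − 6·565 = -3686
ΔZ = -3686 − (-4190) = 504; ΔV = -114 − (-86) = -28
Score = 1·504 + 1·(-28) = 476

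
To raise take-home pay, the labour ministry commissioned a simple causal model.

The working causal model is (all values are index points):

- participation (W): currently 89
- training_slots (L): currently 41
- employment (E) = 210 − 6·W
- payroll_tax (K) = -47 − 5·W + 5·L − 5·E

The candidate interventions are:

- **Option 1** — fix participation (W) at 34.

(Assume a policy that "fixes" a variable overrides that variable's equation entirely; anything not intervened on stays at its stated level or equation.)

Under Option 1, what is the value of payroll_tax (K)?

Option 1 (W := 34):
  W = 34
  L = 41
  E = 210 − 6·34 = 6
  K = -47 − 5·34 + 5·41 − 5·6 = -42

-42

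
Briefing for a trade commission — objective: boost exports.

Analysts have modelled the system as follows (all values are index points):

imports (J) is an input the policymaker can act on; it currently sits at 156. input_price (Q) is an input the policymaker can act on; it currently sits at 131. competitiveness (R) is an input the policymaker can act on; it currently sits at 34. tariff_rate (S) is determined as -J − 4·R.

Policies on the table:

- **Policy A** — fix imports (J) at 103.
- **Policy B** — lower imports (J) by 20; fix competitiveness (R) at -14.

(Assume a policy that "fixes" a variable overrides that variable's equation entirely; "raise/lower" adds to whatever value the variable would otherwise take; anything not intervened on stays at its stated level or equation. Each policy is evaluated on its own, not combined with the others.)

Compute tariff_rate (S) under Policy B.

Policy B (J − 20, R := -14):
  J = 156 − 20 = 136
  R = -14
  S = 0 − 136 − 4·(-14) = -80

-80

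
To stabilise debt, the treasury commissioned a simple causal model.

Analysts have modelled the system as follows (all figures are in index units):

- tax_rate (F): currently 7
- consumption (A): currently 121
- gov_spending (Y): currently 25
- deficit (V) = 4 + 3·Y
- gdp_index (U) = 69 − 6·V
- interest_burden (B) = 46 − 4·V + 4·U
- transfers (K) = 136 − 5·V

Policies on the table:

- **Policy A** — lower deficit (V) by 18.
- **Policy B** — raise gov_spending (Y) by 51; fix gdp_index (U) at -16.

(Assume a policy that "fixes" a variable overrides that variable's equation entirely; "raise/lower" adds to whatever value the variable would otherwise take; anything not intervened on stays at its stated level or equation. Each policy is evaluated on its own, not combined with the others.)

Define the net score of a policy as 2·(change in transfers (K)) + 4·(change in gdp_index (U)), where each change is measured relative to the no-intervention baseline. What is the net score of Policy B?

Baseline:
  Y = 25
  V = 4 + 3·25 = 79
  U = 69 − 6·79 = -405
  K = 136 − 5·79 = -259
Policy B (Y + 51, U := -16):
  Y = 25 + 51 = 76
  V = 4 + 3·76 = 232
  U = -16
  K = 136 − 5·232 = -1024
ΔK = -1024 − (-259) = -765; ΔU = -16 − (-405) = 389
Score = 2·(-765) + 4·389 = 26

26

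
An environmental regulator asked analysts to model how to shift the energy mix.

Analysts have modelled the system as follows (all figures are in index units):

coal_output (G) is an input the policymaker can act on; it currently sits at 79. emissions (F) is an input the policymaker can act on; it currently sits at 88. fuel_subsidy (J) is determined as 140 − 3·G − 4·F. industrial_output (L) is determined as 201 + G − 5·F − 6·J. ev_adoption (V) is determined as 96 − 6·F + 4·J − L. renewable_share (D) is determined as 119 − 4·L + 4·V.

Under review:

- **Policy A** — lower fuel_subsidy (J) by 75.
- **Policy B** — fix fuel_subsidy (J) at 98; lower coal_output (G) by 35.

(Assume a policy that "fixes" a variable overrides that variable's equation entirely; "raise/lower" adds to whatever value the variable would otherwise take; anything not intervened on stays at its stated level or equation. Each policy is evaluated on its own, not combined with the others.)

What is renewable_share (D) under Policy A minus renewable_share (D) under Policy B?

Policy A (J − 75):
  G = 79
  F = 88
  J = 140 − 3·79 − 4·88 (−75 from intervention) = -524
  L = 201 + 79 − 5·88 − 6·(-524) = 2984
  V = 96 − 6·88 + 4·(-524) − 2984 = -5512
  D = 119 − 4·2984 + 4·(-5512) = -33865
Policy B (J := 98, G − 35):
  G = 79 − 35 = 44
  F = 88
  J = 98
  L = 201 + 44 − 5·88 − 6·98 = -783
  V = 96 − 6·88 + 4·98 − (-783) = 743
  D = 119 − 4·(-783) + 4·743 = 6223
D: -33865 − 6223 = -40088

-40088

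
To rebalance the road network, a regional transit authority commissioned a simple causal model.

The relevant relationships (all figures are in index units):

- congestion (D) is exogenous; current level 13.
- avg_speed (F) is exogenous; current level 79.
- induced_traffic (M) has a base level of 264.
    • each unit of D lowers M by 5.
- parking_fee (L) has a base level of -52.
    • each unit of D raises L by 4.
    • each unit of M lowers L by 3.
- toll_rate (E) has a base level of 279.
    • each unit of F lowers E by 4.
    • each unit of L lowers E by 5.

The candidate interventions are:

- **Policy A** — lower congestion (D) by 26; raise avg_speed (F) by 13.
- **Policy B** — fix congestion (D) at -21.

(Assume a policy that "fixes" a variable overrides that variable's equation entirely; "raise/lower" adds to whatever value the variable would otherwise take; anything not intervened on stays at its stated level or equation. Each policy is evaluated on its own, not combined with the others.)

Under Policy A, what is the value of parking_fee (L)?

-1091

Policy A (D − 26, F + 13):
  D = 13 − 26 = -13
  M = 264 − 5·(-13) = 329
  L = -52 + 4·(-13) − 3·329 = -1091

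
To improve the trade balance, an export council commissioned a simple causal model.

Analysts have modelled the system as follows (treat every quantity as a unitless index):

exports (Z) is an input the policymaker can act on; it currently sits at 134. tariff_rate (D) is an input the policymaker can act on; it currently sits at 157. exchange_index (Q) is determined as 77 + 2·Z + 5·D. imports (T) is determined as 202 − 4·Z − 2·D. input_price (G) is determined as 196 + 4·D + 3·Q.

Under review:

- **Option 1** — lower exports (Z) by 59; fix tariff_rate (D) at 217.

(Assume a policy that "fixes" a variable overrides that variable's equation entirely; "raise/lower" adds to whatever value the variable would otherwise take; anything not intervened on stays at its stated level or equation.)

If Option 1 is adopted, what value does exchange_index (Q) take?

Option 1 (Z − 59, D := 217):
  Z = 134 − 59 = 75
  D = 217
  Q = 77 + 2·75 + 5·217 = 1312

1312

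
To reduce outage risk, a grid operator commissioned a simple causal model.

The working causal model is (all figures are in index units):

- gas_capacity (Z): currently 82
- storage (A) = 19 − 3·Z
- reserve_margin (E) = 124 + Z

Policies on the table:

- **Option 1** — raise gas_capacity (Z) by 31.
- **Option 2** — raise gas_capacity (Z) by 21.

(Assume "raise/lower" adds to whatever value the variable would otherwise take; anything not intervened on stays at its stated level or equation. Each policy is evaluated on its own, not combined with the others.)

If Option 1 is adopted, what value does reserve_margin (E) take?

Option 1 (Z + 31):
  Z = 82 + 31 = 113
  E = 124 + 113 = 237

237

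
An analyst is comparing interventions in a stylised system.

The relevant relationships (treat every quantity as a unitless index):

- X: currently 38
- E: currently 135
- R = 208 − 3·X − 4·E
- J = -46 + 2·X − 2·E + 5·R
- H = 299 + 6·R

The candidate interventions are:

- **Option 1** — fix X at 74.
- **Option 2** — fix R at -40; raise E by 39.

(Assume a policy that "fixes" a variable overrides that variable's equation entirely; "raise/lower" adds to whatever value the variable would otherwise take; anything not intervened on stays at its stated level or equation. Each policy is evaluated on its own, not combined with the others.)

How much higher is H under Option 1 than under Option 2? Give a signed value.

Option 1 (X := 74):
  X = 74
  E = 135
  R = 208 − 3·74 − 4·135 = -554
  H = 299 + 6·(-554) = -3025
Option 2 (R := -40, E + 39):
  X = 38
  E = 135 + 39 = 174
  R = -40
  H = 299 + 6·(-40) = 59
H: -3025 − 59 = -3084

-3084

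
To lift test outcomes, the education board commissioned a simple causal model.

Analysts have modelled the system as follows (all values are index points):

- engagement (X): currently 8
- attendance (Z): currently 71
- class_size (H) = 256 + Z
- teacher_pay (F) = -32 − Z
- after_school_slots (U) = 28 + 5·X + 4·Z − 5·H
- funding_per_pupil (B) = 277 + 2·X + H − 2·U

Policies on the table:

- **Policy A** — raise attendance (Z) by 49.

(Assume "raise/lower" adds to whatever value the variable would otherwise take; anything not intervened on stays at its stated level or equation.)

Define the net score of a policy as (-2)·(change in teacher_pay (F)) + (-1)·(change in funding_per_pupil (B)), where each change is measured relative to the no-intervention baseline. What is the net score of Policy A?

Baseline:
  X = 8
  Z = 71
  H = 256 + 71 = 327
  F = -32 − 71 = -103
  U = 28 + 5·8 + 4·71 − 5·327 = -1283
  B = 277 + 2·8 + 327 − 2·(-1283) = 3186
Policy A (Z + 49):
  X = 8
  Z = 71 + 49 = 120
  H = 256 + 120 = 376
  F = -32 − 120 = -152
  U = 28 + 5·8 + 4·120 − 5·376 = -1332
  B = 277 + 2·8 + 376 − 2·(-1332) = 3333
ΔF = -152 − (-103) = -49; ΔB = 3333 − 3186 = 147
Score = (-2)·(-49) + (-1)·147 = -49

-49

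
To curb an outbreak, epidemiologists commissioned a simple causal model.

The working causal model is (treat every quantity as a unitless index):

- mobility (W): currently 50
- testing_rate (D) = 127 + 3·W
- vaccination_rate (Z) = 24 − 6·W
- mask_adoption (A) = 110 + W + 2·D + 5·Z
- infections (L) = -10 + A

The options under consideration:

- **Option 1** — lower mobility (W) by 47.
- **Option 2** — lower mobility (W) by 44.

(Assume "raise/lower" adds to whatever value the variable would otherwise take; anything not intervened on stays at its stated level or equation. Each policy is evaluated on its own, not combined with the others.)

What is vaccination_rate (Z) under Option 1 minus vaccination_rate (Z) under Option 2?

18

Option 1 (W − 47):
  W = 50 − 47 = 3
  Z = 24 − 6·3 = 6
Option 2 (W − 44):
  W = 50 − 44 = 6
  Z = 24 − 6·6 = -12
Z: 6 − (-12) = 18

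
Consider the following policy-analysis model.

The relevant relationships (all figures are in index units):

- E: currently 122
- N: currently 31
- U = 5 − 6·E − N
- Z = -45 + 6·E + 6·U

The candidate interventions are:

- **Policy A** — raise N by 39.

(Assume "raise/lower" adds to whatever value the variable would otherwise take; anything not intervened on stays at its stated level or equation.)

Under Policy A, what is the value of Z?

-4095

Policy A (N + 39):
  E = 122
  N = 31 + 39 = 70
  U = 5 − 6·122 − 70 = -797
  Z = -45 + 6·122 + 6·(-797) = -4095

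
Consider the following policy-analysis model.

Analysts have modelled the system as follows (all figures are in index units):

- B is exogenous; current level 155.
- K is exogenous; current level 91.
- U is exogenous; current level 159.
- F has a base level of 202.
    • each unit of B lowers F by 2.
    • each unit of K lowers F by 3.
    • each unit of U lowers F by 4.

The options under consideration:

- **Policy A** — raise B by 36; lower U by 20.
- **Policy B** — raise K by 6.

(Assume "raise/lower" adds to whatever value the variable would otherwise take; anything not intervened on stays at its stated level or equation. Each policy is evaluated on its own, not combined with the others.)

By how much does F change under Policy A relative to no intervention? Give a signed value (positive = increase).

Baseline:
  B = 155
  K = 91
  U = 159
  F = 202 − 2·155 − 3·91 − 4·159 = -1017
Policy A (B + 36, U − 20):
  B = 155 + 36 = 191
  K = 91
  U = 159 − 20 = 139
  F = 202 − 2·191 − 3·91 − 4·139 = -1009
Change in F: -1009 − (-1017) = 8

8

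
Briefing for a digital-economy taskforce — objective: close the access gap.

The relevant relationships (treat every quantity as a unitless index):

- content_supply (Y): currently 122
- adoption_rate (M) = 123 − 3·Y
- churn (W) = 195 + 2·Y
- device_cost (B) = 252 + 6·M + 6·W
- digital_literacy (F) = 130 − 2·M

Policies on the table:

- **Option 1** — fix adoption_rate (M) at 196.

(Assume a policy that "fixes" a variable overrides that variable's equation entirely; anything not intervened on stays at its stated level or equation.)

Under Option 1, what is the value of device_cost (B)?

Option 1 (M := 196):
  Y = 122
  M = 196
  W = 195 + 2·122 = 439
  B = 252 + 6·196 + 6·439 = 4062

4062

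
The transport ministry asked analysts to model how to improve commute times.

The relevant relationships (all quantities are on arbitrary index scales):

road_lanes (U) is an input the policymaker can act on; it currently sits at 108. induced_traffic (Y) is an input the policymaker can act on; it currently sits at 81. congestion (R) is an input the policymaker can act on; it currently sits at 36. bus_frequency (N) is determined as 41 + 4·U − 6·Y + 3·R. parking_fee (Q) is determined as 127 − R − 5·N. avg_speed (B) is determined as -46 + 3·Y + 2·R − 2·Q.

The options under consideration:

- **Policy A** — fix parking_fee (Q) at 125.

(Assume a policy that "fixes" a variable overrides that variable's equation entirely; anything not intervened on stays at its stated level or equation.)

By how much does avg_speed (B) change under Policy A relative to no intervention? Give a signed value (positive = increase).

-1018

Baseline:
  U = 108
  Y = 81
  R = 36
  N = 41 + 4·108 − 6·81 + 3·36 = 95
  Q = 127 − 36 − 5·95 = -384
  B = -46 + 3·81 + 2·36 − 2·(-384) = 1037
Policy A (Q := 125):
  U = 108
  Y = 81
  R = 36
  N = 41 + 4·108 − 6·81 + 3·36 = 95
  Q = 125
  B = -46 + 3·81 + 2·36 − 2·125 = 19
Change in B: 19 − 1037 = -1018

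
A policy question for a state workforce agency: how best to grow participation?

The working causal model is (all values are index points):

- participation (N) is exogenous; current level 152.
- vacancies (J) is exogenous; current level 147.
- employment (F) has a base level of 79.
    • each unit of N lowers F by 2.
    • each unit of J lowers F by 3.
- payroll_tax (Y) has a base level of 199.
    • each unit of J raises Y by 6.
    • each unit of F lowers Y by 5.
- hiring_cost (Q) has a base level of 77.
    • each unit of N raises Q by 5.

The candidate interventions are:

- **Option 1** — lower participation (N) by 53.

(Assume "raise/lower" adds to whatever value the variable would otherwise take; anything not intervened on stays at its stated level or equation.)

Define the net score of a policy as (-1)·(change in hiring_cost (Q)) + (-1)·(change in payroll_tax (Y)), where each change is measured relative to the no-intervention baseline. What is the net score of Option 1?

795

Baseline:
  N = 152
  J = 147
  F = 79 − 2·152 − 3·147 = -666
  Y = 199 + 6·147 − 5·(-666) = 4411
  Q = 77 + 5·152 = 837
Option 1 (N − 53):
  N = 152 − 53 = 99
  J = 147
  F = 79 − 2·99 − 3·147 = -560
  Y = 199 + 6·147 − 5·(-560) = 3881
  Q = 77 + 5·99 = 572
ΔQ = 572 − 837 = -265; ΔY = 3881 − 4411 = -530
Score = (-1)·(-265) + (-1)·(-530) = 795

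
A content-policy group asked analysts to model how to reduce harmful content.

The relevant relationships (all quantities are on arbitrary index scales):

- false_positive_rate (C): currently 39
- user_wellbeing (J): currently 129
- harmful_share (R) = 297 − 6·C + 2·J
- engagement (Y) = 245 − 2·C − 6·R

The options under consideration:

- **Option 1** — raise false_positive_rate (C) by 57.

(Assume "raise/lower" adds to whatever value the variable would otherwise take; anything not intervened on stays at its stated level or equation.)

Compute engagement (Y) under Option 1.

179

Option 1 (C + 57):
  C = 39 + 57 = 96
  J = 129
  R = 297 − 6·96 + 2·129 = -21
  Y = 245 − 2·96 − 6·(-21) = 179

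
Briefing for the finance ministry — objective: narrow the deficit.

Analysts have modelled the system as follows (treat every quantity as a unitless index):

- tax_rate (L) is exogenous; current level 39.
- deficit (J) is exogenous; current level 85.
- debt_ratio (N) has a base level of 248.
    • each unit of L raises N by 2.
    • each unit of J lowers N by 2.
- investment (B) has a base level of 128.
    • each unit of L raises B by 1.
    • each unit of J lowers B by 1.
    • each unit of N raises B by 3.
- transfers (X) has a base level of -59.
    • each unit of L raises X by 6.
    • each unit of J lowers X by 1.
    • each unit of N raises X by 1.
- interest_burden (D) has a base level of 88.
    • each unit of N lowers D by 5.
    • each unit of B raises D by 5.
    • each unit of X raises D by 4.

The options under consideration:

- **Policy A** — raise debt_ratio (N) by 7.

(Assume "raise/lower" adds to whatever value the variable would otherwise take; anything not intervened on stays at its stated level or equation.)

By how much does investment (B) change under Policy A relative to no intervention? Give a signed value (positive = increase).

21

Baseline:
  L = 39
  J = 85
  N = 248 + 2·39 − 2·85 = 156
  B = 128 + 39 − 85 + 3·156 = 550
Policy A (N + 7):
  L = 39
  J = 85
  N = 248 + 2·39 − 2·85 (+7 from intervention) = 163
  B = 128 + 39 − 85 + 3·163 = 571
Change in B: 571 − 550 = 21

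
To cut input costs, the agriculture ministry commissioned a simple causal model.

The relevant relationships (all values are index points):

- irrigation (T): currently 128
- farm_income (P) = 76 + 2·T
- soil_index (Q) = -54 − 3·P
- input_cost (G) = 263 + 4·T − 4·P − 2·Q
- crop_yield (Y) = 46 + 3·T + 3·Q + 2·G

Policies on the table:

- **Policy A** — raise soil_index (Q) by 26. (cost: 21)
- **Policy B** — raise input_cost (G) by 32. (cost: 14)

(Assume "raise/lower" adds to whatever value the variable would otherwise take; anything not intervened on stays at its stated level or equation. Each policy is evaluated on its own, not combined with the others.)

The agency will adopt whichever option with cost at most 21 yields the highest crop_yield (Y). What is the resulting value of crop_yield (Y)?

438

Policy A (Q + 26):
  T = 128
  P = 76 + 2·128 = 332
  Q = -54 − 3·332 (+26 from intervention) = -1024
  G = 263 + 4·128 − 4·332 − 2·(-1024) = 1495
  Y = 46 + 3·128 + 3·(-1024) + 2·1495 = 348
Policy B (G + 32):
  T = 128
  P = 76 + 2·128 = 332
  Q = -54 − 3·332 = -1050
  G = 263 + 4·128 − 4·332 − 2·(-1050) (+32 from intervention) = 1579
  Y = 46 + 3·128 + 3·(-1050) + 2·1579 = 438
Comparing — Policy A: Y=348, Policy B: Y=438. Highest is 438 (Policy B).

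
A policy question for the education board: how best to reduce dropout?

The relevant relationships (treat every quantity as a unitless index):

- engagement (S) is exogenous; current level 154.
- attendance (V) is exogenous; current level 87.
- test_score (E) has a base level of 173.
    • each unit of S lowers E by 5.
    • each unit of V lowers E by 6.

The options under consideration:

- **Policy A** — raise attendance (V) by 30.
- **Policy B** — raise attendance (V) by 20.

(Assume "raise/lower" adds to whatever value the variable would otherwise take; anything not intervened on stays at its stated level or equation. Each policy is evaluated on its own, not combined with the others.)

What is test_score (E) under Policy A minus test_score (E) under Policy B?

-60

Policy A (V + 30):
  S = 154
  V = 87 + 30 = 117
  E = 173 − 5·154 − 6·117 = -1299
Policy B (V + 20):
  S = 154
  V = 87 + 20 = 107
  E = 173 − 5·154 − 6·107 = -1239
E: -1299 − (-1239) = -60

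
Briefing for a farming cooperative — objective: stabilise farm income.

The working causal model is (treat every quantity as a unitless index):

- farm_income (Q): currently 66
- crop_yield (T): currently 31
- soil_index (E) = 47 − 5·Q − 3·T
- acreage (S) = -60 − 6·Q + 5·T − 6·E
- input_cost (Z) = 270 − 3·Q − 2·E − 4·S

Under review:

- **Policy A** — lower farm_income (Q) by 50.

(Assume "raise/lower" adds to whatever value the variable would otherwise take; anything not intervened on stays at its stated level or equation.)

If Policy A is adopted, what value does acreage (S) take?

Policy A (Q − 50):
  Q = 66 − 50 = 16
  T = 31
  E = 47 − 5·16 − 3·31 = -126
  S = -60 − 6·16 + 5·31 − 6·(-126) = 755

755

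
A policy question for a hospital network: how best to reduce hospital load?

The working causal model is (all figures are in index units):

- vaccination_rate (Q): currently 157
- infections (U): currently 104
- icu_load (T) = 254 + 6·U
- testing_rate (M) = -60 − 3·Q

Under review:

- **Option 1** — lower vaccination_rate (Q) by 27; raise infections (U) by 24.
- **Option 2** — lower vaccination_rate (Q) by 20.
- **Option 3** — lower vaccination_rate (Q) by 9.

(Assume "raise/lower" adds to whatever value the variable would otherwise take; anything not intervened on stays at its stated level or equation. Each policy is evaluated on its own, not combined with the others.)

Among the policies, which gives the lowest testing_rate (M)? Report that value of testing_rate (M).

-504

Option 1 (Q − 27, U + 24):
  Q = 157 − 27 = 130
  M = -60 − 3·130 = -450
Option 2 (Q − 20):
  Q = 157 − 20 = 137
  M = -60 − 3·137 = -471
Option 3 (Q − 9):
  Q = 157 − 9 = 148
  M = -60 − 3·148 = -504
Comparing — Option 1: M=-450, Option 2: M=-471, Option 3: M=-504. Lowest is -504 (Option 3).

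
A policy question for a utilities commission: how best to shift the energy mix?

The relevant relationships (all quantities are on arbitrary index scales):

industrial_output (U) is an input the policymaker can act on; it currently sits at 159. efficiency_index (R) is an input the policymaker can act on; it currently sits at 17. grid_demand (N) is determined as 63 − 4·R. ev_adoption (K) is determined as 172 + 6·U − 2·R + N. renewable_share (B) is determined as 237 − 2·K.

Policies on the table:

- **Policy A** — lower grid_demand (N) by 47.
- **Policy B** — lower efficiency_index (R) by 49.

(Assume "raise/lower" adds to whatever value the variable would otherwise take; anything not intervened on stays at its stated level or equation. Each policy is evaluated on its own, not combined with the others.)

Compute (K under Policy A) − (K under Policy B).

-341

Policy A (N − 47):
  U = 159
  R = 17
  N = 63 − 4·17 (−47 from intervention) = -52
  K = 172 + 6·159 − 2·17 + (-52) = 1040
Policy B (R − 49):
  U = 159
  R = 17 − 49 = -32
  N = 63 − 4·(-32) = 191
  K = 172 + 6·159 − 2·(-32) + 191 = 1381
K: 1040 − 1381 = -341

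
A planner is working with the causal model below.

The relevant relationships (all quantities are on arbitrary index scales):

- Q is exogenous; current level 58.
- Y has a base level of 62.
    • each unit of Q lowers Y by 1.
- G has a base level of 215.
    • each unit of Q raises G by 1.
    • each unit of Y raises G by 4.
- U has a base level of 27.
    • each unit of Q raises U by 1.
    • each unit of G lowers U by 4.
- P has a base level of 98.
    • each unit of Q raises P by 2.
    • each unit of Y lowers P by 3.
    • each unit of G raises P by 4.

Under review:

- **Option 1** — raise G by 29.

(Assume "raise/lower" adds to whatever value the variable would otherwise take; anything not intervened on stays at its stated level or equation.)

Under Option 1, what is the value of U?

Option 1 (G + 29):
  Q = 58
  Y = 62 − 58 = 4
  G = 215 + 58 + 4·4 (+29 from intervention) = 318
  U = 27 + 58 − 4·318 = -1187

-1187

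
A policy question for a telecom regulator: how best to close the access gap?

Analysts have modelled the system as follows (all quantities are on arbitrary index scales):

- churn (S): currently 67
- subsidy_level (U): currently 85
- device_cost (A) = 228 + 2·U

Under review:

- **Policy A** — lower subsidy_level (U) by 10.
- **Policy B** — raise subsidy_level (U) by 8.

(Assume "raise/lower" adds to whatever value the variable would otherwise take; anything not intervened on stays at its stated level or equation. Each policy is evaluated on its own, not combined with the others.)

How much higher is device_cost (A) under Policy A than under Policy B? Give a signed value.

Policy A (U − 10):
  U = 85 − 10 = 75
  A = 228 + 2·75 = 378
Policy B (U + 8):
  U = 85 + 8 = 93
  A = 228 + 2·93 = 414
A: 378 − 414 = -36

-36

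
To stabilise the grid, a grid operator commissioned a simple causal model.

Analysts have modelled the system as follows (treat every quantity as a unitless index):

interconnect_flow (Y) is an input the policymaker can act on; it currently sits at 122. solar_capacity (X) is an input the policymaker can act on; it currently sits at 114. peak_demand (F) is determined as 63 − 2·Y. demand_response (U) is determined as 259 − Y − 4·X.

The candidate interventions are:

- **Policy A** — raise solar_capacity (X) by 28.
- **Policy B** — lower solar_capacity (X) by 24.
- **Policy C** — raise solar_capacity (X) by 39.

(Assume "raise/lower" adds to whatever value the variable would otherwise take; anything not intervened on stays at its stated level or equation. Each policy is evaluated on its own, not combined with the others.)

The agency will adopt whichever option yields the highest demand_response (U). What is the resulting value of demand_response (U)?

-223

Policy A (X + 28):
  Y = 122
  X = 114 + 28 = 142
  U = 259 − 122 − 4·142 = -431
Policy B (X − 24):
  Y = 122
  X = 114 − 24 = 90
  U = 259 − 122 − 4·90 = -223
Policy C (X + 39):
  Y = 122
  X = 114 + 39 = 153
  U = 259 − 122 − 4·153 = -475
Comparing — Policy A: U=-431, Policy B: U=-223, Policy C: U=-475. Highest is -223 (Policy B).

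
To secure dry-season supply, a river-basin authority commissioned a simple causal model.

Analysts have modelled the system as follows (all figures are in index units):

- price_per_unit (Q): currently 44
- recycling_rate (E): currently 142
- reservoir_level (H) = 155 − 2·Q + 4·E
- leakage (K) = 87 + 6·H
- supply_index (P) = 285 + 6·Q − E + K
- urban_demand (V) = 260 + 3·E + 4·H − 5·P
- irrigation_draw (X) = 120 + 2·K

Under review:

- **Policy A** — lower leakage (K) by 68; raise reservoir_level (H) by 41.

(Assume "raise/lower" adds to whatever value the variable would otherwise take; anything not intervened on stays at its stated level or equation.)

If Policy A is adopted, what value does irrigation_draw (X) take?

Policy A (K − 68, H + 41):
  Q = 44
  E = 142
  H = 155 − 2·44 + 4·142 (+41 from intervention) = 676
  K = 87 + 6·676 (−68 from intervention) = 4075
  X = 120 + 2·4075 = 8270

8270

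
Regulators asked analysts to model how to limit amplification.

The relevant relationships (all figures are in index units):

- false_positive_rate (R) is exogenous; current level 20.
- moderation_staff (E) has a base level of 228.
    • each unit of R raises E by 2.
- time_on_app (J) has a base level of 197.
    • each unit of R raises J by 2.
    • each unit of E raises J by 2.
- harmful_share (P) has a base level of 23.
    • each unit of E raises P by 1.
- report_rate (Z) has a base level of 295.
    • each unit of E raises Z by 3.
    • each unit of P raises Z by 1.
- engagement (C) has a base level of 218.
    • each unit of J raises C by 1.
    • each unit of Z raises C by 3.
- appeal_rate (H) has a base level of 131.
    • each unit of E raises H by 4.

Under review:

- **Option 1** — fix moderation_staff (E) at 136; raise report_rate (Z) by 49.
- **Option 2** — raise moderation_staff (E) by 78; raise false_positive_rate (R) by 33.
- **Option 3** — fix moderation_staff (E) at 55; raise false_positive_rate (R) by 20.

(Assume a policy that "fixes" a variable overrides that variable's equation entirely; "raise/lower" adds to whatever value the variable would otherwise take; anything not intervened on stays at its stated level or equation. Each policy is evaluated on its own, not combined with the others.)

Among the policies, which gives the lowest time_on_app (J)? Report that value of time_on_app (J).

Option 1 (E := 136, Z + 49):
  R = 20
  E = 136
  J = 197 + 2·20 + 2·136 = 509
Option 2 (E + 78, R + 33):
  R = 20 + 33 = 53
  E = 228 + 2·53 (+78 from intervention) = 412
  J = 197 + 2·53 + 2·412 = 1127
Option 3 (E := 55, R + 20):
  R = 20 + 20 = 40
  E = 55
  J = 197 + 2·40 + 2·55 = 387
Comparing — Option 1: J=509, Option 2: J=1127, Option 3: J=387. Lowest is 387 (Option 3).

387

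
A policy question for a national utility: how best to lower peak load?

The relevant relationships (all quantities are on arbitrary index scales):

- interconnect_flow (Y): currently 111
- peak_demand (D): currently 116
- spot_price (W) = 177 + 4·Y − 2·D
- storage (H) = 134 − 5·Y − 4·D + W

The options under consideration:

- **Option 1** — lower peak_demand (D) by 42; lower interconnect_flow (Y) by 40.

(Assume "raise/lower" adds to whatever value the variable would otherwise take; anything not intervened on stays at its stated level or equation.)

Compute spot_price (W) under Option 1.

313

Option 1 (D − 42, Y − 40):
  Y = 111 − 40 = 71
  D = 116 − 42 = 74
  W = 177 + 4·71 − 2·74 = 313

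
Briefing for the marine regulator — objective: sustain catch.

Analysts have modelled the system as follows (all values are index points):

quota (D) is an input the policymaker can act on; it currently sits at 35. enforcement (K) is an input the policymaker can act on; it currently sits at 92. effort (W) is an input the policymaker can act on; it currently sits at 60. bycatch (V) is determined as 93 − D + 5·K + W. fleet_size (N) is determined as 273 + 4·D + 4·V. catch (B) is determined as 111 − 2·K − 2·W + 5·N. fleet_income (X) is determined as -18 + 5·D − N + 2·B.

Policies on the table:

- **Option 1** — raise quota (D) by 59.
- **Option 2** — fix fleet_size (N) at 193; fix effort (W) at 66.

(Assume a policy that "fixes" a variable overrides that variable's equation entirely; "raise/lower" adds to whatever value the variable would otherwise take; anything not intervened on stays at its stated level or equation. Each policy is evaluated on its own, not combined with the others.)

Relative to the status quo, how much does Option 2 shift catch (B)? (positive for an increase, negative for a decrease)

-12672

Baseline:
  D = 35
  K = 92
  W = 60
  V = 93 − 35 + 5·92 + 60 = 578
  N = 273 + 4·35 + 4·578 = 2725
  B = 111 − 2·92 − 2·60 + 5·2725 = 13432
Option 2 (N := 193, W := 66):
  D = 35
  K = 92
  W = 66
  V = 93 − 35 + 5·92 + 66 = 584
  N = 193
  B = 111 − 2·92 − 2·66 + 5·193 = 760
Change in B: 760 − 13432 = -12672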